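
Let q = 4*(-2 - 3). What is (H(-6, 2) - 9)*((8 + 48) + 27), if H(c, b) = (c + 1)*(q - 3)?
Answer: 8798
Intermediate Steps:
q = -20 (q = 4*(-5) = -20)
H(c, b) = -23 - 23*c (H(c, b) = (c + 1)*(-20 - 3) = (1 + c)*(-23) = -23 - 23*c)
(H(-6, 2) - 9)*((8 + 48) + 27) = ((-23 - 23*(-6)) - 9)*((8 + 48) + 27) = ((-23 + 138) - 9)*(56 + 27) = (115 - 9)*83 = 106*83 = 8798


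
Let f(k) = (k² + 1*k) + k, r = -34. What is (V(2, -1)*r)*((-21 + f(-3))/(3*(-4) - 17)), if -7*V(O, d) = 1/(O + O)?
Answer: 153/203 ≈ 0.75369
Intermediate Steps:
V(O, d) = -1/(14*O) (V(O, d) = -1/(7*(O + O)) = -1/(2*O)/7 = -1/(14*O))
f(k) = k² + 2*k (f(k) = (k² + k) + k = (k + k²) + k = k² + 2*k)
(V(2, -1)*r)*((-21 + f(-3))/(3*(-4) - 17)) = (-1/14/2*(-34))*((-21 - 3*(2 - 3))/(3*(-4) - 17)) = (-1/14*½*(-34))*((-21 - 3*(-1))/(-12 - 17)) = (-1/28*(-34))*((-21 + 3)/(-29)) = 17*(-18*(-1/29))/14 = (17/14)*(18/29) = 153/203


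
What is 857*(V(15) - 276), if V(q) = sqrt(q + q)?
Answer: -236532 + 857*sqrt(30) ≈ -2.3184e+5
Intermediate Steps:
V(q) = sqrt(2)*sqrt(q) (V(q) = sqrt(2*q) = sqrt(2)*sqrt(q))
857*(V(15) - 276) = 857*(sqrt(2)*sqrt(15) - 276) = 857*(sqrt(30) - 276) = 857*(-276 + sqrt(30)) = -236532 + 857*sqrt(30)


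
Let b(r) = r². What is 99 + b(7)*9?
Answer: 540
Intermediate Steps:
99 + b(7)*9 = 99 + 7²*9 = 99 + 49*9 = 99 + 441 = 540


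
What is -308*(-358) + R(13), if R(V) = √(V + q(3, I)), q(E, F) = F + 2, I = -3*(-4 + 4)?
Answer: 110264 + √15 ≈ 1.1027e+5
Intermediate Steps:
I = 0 (I = -3*0 = 0)
q(E, F) = 2 + F
R(V) = √(2 + V) (R(V) = √(V + (2 + 0)) = √(V + 2) = √(2 + V))
-308*(-358) + R(13) = -308*(-358) + √(2 + 13) = 110264 + √15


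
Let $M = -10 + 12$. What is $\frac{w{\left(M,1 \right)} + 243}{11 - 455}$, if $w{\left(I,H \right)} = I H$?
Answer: $- \frac{245}{444} \approx -0.5518$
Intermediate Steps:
$M = 2$
$w{\left(I,H \right)} = H I$
$\frac{w{\left(M,1 \right)} + 243}{11 - 455} = \frac{1 \cdot 2 + 243}{11 - 455} = \frac{2 + 243}{-444} = 245 \left(- \frac{1}{444}\right) = - \frac{245}{444}$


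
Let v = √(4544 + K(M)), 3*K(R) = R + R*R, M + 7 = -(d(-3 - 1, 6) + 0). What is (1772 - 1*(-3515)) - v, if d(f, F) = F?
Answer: 5287 - 2*√1149 ≈ 5219.2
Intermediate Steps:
M = -13 (M = -7 - (6 + 0) = -7 - 1*6 = -7 - 6 = -13)
K(R) = R/3 + R²/3 (K(R) = (R + R*R)/3 = (R + R²)/3 = R/3 + R²/3)
v = 2*√1149 (v = √(4544 + (⅓)*(-13)*(1 - 13)) = √(4544 + (⅓)*(-13)*(-12)) = √(4544 + 52) = √4596 = 2*√1149 ≈ 67.794)
(1772 - 1*(-3515)) - v = (1772 - 1*(-3515)) - 2*√1149 = (1772 + 3515) - 2*√1149 = 5287 - 2*√1149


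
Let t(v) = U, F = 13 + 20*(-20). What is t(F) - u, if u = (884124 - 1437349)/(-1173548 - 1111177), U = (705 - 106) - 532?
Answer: 6100934/91389 ≈ 66.758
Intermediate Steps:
F = -387 (F = 13 - 400 = -387)
U = 67 (U = 599 - 532 = 67)
t(v) = 67
u = 22129/91389 (u = -553225/(-2284725) = -553225*(-1/2284725) = 22129/91389 ≈ 0.24214)
t(F) - u = 67 - 1*22129/91389 = 67 - 22129/91389 = 6100934/91389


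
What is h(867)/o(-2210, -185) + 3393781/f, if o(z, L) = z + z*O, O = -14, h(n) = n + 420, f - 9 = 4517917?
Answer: 1986882671/2496154115 ≈ 0.79598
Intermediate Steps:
f = 4517926 (f = 9 + 4517917 = 4517926)
h(n) = 420 + n
o(z, L) = -13*z (o(z, L) = z + z*(-14) = z - 14*z = -13*z)
h(867)/o(-2210, -185) + 3393781/f = (420 + 867)/((-13*(-2210))) + 3393781/4517926 = 1287/28730 + 3393781*(1/4517926) = 1287*(1/28730) + 3393781/4517926 = 99/2210 + 3393781/4517926 = 1986882671/2496154115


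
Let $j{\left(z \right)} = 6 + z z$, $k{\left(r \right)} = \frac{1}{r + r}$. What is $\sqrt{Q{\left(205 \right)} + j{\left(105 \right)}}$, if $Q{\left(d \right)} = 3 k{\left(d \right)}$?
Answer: $\frac{\sqrt{1854312330}}{410} \approx 105.03$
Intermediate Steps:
$k{\left(r \right)} = \frac{1}{2 r}$
$j{\left(z \right)} = 6 + z^{2}$
$Q{\left(d \right)} = \frac{3}{2 d}$ ($Q{\left(d \right)} = 3 \frac{1}{2 d} = \frac{3}{2 d}$)
$\sqrt{Q{\left(205 \right)} + j{\left(105 \right)}} = \sqrt{\frac{3}{2 \cdot 205} + \left(6 + 105^{2}\right)} = \sqrt{\frac{3}{2} \cdot \frac{1}{205} + \left(6 + 11025\right)} = \sqrt{\frac{3}{410} + 11031} = \sqrt{\frac{4522713}{410}} = \frac{\sqrt{1854312330}}{410}$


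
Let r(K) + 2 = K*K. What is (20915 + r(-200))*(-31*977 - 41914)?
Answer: -4397979513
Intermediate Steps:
r(K) = -2 + K² (r(K) = -2 + K*K = -2 + K²)
(20915 + r(-200))*(-31*977 - 41914) = (20915 + (-2 + (-200)²))*(-31*977 - 41914) = (20915 + (-2 + 40000))*(-30287 - 41914) = (20915 + 39998)*(-72201) = 60913*(-72201) = -4397979513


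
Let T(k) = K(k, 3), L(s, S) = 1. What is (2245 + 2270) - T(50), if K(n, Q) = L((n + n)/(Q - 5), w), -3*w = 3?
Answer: 4514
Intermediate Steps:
w = -1 (w = -⅓*3 = -1)
K(n, Q) = 1
T(k) = 1
(2245 + 2270) - T(50) = (2245 + 2270) - 1*1 = 4515 - 1 = 4514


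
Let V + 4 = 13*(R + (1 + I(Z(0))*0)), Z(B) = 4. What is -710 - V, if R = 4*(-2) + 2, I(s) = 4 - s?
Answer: -641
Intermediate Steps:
R = -6 (R = -8 + 2 = -6)
V = -69 (V = -4 + 13*(-6 + (1 + (4 - 1*4)*0)) = -4 + 13*(-6 + (1 + (4 - 4)*0)) = -4 + 13*(-6 + (1 + 0*0)) = -4 + 13*(-6 + (1 + 0)) = -4 + 13*(-6 + 1) = -4 + 13*(-5) = -4 - 65 = -69)
-710 - V = -710 - 1*(-69) = -710 + 69 = -641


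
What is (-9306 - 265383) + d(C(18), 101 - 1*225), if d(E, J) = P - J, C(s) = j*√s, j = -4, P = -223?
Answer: -274788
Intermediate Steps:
C(s) = -4*√s
d(E, J) = -223 - J
(-9306 - 265383) + d(C(18), 101 - 1*225) = (-9306 - 265383) + (-223 - (101 - 1*225)) = -274689 + (-223 - (101 - 225)) = -274689 + (-223 - 1*(-124)) = -274689 + (-223 + 124) = -274689 - 99 = -274788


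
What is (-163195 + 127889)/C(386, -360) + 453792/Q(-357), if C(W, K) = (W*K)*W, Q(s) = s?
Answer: -4056789469213/3191494320 ≈ -1271.1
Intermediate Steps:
C(W, K) = K*W**2 (C(W, K) = (K*W)*W = K*W**2)
(-163195 + 127889)/C(386, -360) + 453792/Q(-357) = (-163195 + 127889)/((-360*386**2)) + 453792/(-357) = -35306/((-360*148996)) + 453792*(-1/357) = -35306/(-53638560) - 151264/119 = -35306*(-1/53638560) - 151264/119 = 17653/26819280 - 151264/119 = -4056789469213/3191494320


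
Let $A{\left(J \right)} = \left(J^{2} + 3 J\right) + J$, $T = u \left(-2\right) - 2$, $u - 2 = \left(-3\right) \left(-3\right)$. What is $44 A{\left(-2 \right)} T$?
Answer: $4224$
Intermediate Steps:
$u = 11$ ($u = 2 - -9 = 2 + 9 = 11$)
$T = -24$ ($T = 11 \left(-2\right) - 2 = -22 - 2 = -24$)
$A{\left(J \right)} = J^{2} + 4 J$
$44 A{\left(-2 \right)} T = 44 \left(- 2 \left(4 - 2\right)\right) \left(-24\right) = 44 \left(\left(-2\right) 2\right) \left(-24\right) = 44 \left(-4\right) \left(-24\right) = \left(-176\right) \left(-24\right) = 4224$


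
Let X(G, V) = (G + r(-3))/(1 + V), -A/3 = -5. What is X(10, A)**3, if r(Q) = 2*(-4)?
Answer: 1/512 ≈ 0.0019531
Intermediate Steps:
r(Q) = -8
A = 15 (A = -3*(-5) = 15)
X(G, V) = (-8 + G)/(1 + V) (X(G, V) = (G - 8)/(1 + V) = (-8 + G)/(1 + V))
X(10, A)**3 = ((-8 + 10)/(1 + 15))**3 = (2/16)**3 = ((1/16)*2)**3 = (1/8)**3 = 1/512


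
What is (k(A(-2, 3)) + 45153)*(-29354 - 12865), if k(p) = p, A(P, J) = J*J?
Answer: -1906694478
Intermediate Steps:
A(P, J) = J**2
(k(A(-2, 3)) + 45153)*(-29354 - 12865) = (3**2 + 45153)*(-29354 - 12865) = (9 + 45153)*(-42219) = 45162*(-42219) = -1906694478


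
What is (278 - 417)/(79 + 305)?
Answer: -139/384 ≈ -0.36198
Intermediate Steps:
(278 - 417)/(79 + 305) = -139/384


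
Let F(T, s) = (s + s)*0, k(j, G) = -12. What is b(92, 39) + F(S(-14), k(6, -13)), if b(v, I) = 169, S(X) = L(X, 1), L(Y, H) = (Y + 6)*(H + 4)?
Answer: 169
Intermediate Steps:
L(Y, H) = (4 + H)*(6 + Y) (L(Y, H) = (6 + Y)*(4 + H) = (4 + H)*(6 + Y))
S(X) = 30 + 5*X (S(X) = 24 + 4*X + 6*1 + 1*X = 24 + 4*X + 6 + X = 30 + 5*X)
F(T, s) = 0 (F(T, s) = (2*s)*0 = 0)
b(92, 39) + F(S(-14), k(6, -13)) = 169 + 0 = 169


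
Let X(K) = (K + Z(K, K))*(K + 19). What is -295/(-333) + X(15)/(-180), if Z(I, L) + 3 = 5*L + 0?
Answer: -51773/3330 ≈ -15.547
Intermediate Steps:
Z(I, L) = -3 + 5*L (Z(I, L) = -3 + (5*L + 0) = -3 + 5*L)
X(K) = (-3 + 6*K)*(19 + K) (X(K) = (K + (-3 + 5*K))*(K + 19) = (-3 + 6*K)*(19 + K))
-295/(-333) + X(15)/(-180) = -295/(-333) + (-57 + 6*15² + 111*15)/(-180) = -295*(-1/333) + (-57 + 6*225 + 1665)*(-1/180) = 295/333 + (-57 + 1350 + 1665)*(-1/180) = 295/333 + 2958*(-1/180) = 295/333 - 493/30 = -51773/3330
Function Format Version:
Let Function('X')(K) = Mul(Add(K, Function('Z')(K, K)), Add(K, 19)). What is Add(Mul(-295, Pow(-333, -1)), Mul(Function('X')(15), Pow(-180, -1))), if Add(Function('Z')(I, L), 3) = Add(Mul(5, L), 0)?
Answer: Rational(-51773, 3330) ≈ -15.547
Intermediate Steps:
Function('Z')(I, L) = Add(-3, Mul(5, L)) (Function('Z')(I, L) = Add(-3, Add(Mul(5, L), 0)) = Add(-3, Mul(5, L)))
Function('X')(K) = Mul(Add(-3, Mul(6, K)), Add(19, K)) (Function('X')(K) = Mul(Add(K, Add(-3, Mul(5, K))), Add(K, 19)) = Mul(Add(-3, Mul(6, K)), Add(19, K)))
Add(Mul(-295, Pow(-333, -1)), Mul(Function('X')(15), Pow(-180, -1))) = Add(Mul(-295, Pow(-333, -1)), Mul(Add(-57, Mul(6, Pow(15, 2)), Mul(111, 15)), Pow(-180, -1))) = Add(Mul(-295, Rational(-1, 333)), Mul(Add(-57, Mul(6, 225), 1665), Rational(-1, 180))) = Add(Rational(295, 333), Mul(Add(-57, 1350, 1665), Rational(-1, 180))) = Add(Rational(295, 333), Mul(2958, Rational(-1, 180))) = Add(Rational(295, 333), Rational(-493, 30)) = Rational(-51773, 3330)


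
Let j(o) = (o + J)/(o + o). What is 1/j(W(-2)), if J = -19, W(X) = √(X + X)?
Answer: 8/365 - 76*I/365 ≈ 0.021918 - 0.20822*I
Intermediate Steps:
W(X) = √2*√X (W(X) = √(2*X) = √2*√X)
j(o) = (-19 + o)/(2*o) (j(o) = (o - 19)/(o + o) = (-19 + o)/((2*o)) = (-19 + o)*(1/(2*o)) = (-19 + o)/(2*o))
1/j(W(-2)) = 1/((-19 + √2*√(-2))/(2*((√2*√(-2))))) = 1/((-19 + √2*(I*√2))/(2*((√2*(I*√2))))) = 1/((-19 + 2*I)/(2*((2*I)))) = 1/((-I/2)*(-19 + 2*I)/2) = 1/(-I*(-19 + 2*I)/4) = 4*I*(-19 - 2*I)/365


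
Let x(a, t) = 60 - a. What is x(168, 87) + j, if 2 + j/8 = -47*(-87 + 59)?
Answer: 10404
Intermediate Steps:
j = 10512 (j = -16 + 8*(-47*(-87 + 59)) = -16 + 8*(-47*(-28)) = -16 + 8*1316 = -16 + 10528 = 10512)
x(168, 87) + j = (60 - 1*168) + 10512 = (60 - 168) + 10512 = -108 + 10512 = 10404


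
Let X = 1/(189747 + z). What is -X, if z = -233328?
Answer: 1/43581 ≈ 2.2946e-5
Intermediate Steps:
X = -1/43581 (X = 1/(189747 - 233328) = 1/(-43581) = -1/43581 ≈ -2.2946e-5)
-X = -1*(-1/43581) = 1/43581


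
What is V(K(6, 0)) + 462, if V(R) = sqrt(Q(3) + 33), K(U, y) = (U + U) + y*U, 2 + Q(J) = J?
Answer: 462 + sqrt(34) ≈ 467.83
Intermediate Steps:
Q(J) = -2 + J
K(U, y) = 2*U + U*y
V(R) = sqrt(34) (V(R) = sqrt((-2 + 3) + 33) = sqrt(1 + 33) = sqrt(34))
V(K(6, 0)) + 462 = sqrt(34) + 462 = 462 + sqrt(34)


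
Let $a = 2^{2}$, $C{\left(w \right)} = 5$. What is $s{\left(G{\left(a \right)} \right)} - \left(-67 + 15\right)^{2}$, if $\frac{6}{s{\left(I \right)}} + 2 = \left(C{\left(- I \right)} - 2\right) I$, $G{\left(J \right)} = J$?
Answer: $- \frac{13517}{5} \approx -2703.4$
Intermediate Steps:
$a = 4$
$s{\left(I \right)} = \frac{6}{-2 + 3 I}$ ($s{\left(I \right)} = \frac{6}{-2 + \left(5 - 2\right) I} = \frac{6}{-2 + 3 I}$)
$s{\left(G{\left(a \right)} \right)} - \left(-67 + 15\right)^{2} = \frac{6}{-2 + 3 \cdot 4} - \left(-67 + 15\right)^{2} = \frac{6}{-2 + 12} - \left(-52\right)^{2} = \frac{6}{10} - 2704 = 6 \cdot \frac{1}{10} - 2704 = \frac{3}{5} - 2704 = - \frac{13517}{5}$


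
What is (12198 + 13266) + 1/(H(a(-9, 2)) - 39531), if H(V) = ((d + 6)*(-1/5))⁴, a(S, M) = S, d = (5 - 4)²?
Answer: 629074725311/24704474 ≈ 25464.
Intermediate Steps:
d = 1 (d = 1² = 1)
H(V) = 2401/625 (H(V) = ((1 + 6)*(-1/5))⁴ = (7*(-1*⅕))⁴ = (7*(-⅕))⁴ = (-7/5)⁴ = 2401/625)
(12198 + 13266) + 1/(H(a(-9, 2)) - 39531) = (12198 + 13266) + 1/(2401/625 - 39531) = 25464 + 1/(-24704474/625) = 25464 - 625/24704474 = 629074725311/24704474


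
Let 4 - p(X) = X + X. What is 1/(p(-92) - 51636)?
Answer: -1/51448 ≈ -1.9437e-5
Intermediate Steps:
p(X) = 4 - 2*X (p(X) = 4 - (X + X) = 4 - 2*X)
1/(p(-92) - 51636) = 1/((4 - 2*(-92)) - 51636) = 1/((4 + 184) - 51636) = 1/(188 - 51636) = 1/(-51448) = -1/51448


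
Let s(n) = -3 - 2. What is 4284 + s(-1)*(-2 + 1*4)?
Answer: 4274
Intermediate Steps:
s(n) = -5
4284 + s(-1)*(-2 + 1*4) = 4284 - 5*(-2 + 1*4) = 4284 - 5*(-2 + 4) = 4284 - 5*2 = 4284 - 10 = 4274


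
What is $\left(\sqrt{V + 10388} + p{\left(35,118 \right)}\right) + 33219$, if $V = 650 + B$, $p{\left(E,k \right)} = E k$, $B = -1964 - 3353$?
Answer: $37349 + \sqrt{5721} \approx 37425.0$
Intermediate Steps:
$B = -5317$ ($B = -1964 - 3353 = -5317$)
$V = -4667$ ($V = 650 - 5317 = -4667$)
$\left(\sqrt{V + 10388} + p{\left(35,118 \right)}\right) + 33219 = \left(\sqrt{-4667 + 10388} + 35 \cdot 118\right) + 33219 = \left(\sqrt{5721} + 4130\right) + 33219 = \left(4130 + \sqrt{5721}\right) + 33219 = 37349 + \sqrt{5721}$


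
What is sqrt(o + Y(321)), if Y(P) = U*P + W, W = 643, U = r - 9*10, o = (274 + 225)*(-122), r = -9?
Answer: I*sqrt(92014) ≈ 303.34*I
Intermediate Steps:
o = -60878 (o = 499*(-122) = -60878)
U = -99 (U = -9 - 9*10 = -9 - 90 = -99)
Y(P) = 643 - 99*P (Y(P) = -99*P + 643 = 643 - 99*P)
sqrt(o + Y(321)) = sqrt(-60878 + (643 - 99*321)) = sqrt(-60878 + (643 - 31779)) = sqrt(-60878 - 31136) = sqrt(-92014) = I*sqrt(92014)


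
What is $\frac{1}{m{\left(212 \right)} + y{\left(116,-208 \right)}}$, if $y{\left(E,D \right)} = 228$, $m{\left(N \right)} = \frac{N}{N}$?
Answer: $\frac{1}{229} \approx 0.0043668$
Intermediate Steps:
$m{\left(N \right)} = 1$
$\frac{1}{m{\left(212 \right)} + y{\left(116,-208 \right)}} = \frac{1}{1 + 228} = \frac{1}{229}$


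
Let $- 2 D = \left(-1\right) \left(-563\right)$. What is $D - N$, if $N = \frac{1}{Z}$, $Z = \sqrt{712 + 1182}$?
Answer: $- \frac{563}{2} - \frac{\sqrt{1894}}{1894} \approx -281.52$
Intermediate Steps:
$D = - \frac{563}{2}$ ($D = - \frac{\left(-1\right) \left(-563\right)}{2} = \left(- \frac{1}{2}\right) 563 = - \frac{563}{2} \approx -281.5$)
$Z = \sqrt{1894} \approx 43.52$
$N = \frac{\sqrt{1894}}{1894}$ ($N = \frac{1}{\sqrt{1894}} = \frac{\sqrt{1894}}{1894} \approx 0.022978$)
$D - N = - \frac{563}{2} - \frac{\sqrt{1894}}{1894}$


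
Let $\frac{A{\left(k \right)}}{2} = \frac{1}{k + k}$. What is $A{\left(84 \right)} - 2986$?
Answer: $- \frac{250823}{84} \approx -2986.0$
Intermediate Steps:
$A{\left(k \right)} = \frac{1}{k}$ ($A{\left(k \right)} = \frac{2}{k + k} = \frac{2}{2 k} = 2 \frac{1}{2 k} = \frac{1}{k}$)
$A{\left(84 \right)} - 2986 = \frac{1}{84} - 2986 = - \frac{250823}{84}$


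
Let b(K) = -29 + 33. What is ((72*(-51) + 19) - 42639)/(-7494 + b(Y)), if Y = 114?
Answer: 23146/3745 ≈ 6.1805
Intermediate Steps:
b(K) = 4
((72*(-51) + 19) - 42639)/(-7494 + b(Y)) = ((72*(-51) + 19) - 42639)/(-7494 + 4) = ((-3672 + 19) - 42639)/(-7490) = (-3653 - 42639)*(-1/7490) = -46292*(-1/7490) = 23146/3745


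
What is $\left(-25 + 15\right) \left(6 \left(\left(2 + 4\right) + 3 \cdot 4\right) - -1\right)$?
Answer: $-1090$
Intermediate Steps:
$\left(-25 + 15\right) \left(6 \left(\left(2 + 4\right) + 3 \cdot 4\right) - -1\right) = - 10 \left(6 \left(6 + 12\right) + 1\right) = - 10 \left(6 \cdot 18 + 1\right) = - 10 \left(108 + 1\right) = \left(-10\right) 109 = -1090$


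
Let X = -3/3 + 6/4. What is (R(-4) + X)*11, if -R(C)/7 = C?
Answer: 627/2 ≈ 313.50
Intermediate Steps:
R(C) = -7*C
X = ½ (X = -3*⅓ + 6*(¼) = -1 + 3/2 = ½ ≈ 0.50000)
(R(-4) + X)*11 = (-7*(-4) + ½)*11 = (28 + ½)*11 = (57/2)*11 = 627/2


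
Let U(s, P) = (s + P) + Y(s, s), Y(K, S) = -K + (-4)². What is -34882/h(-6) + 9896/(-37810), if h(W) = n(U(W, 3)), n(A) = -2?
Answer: 329717157/18905 ≈ 17441.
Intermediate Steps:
Y(K, S) = 16 - K (Y(K, S) = -K + 16 = 16 - K)
U(s, P) = 16 + P (U(s, P) = (s + P) + (16 - s) = (P + s) + (16 - s) = 16 + P)
h(W) = -2
-34882/h(-6) + 9896/(-37810) = -34882/(-2) + 9896/(-37810) = -34882*(-½) + 9896*(-1/37810) = 17441 - 4948/18905 = 329717157/18905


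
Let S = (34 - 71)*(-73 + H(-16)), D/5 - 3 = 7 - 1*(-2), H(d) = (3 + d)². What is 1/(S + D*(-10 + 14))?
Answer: -1/3312 ≈ -0.00030193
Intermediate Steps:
D = 60 (D = 15 + 5*(7 - 1*(-2)) = 15 + 5*(7 + 2) = 15 + 5*9 = 15 + 45 = 60)
S = -3552 (S = (34 - 71)*(-73 + (3 - 16)²) = -37*(-73 + (-13)²) = -37*(-73 + 169) = -37*96 = -3552)
1/(S + D*(-10 + 14)) = 1/(-3552 + 60*(-10 + 14)) = 1/(-3552 + 60*4) = 1/(-3552 + 240) = 1/(-3312) = -1/3312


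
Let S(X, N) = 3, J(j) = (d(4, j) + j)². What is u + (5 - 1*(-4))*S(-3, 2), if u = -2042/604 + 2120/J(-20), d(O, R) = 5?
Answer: 449033/13590 ≈ 33.041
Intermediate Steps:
J(j) = (5 + j)²
u = 82103/13590 (u = -2042/604 + 2120/((5 - 20)²) = -2042*1/604 + 2120/((-15)²) = -1021/302 + 2120/225 = -1021/302 + 2120*(1/225) = -1021/302 + 424/45 = 82103/13590 ≈ 6.0414)
u + (5 - 1*(-4))*S(-3, 2) = 82103/13590 + (5 - 1*(-4))*3 = 82103/13590 + (5 + 4)*3 = 82103/13590 + 9*3 = 82103/13590 + 27 = 449033/13590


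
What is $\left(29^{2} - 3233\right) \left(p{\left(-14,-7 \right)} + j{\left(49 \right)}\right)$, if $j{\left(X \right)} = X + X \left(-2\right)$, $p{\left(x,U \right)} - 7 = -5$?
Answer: $112424$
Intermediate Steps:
$p{\left(x,U \right)} = 2$ ($p{\left(x,U \right)} = 7 - 5 = 2$)
$j{\left(X \right)} = - X$ ($j{\left(X \right)} = X - 2 X = - X$)
$\left(29^{2} - 3233\right) \left(p{\left(-14,-7 \right)} + j{\left(49 \right)}\right) = \left(29^{2} - 3233\right) \left(2 - 49\right) = \left(841 - 3233\right) \left(2 - 49\right) = \left(-2392\right) \left(-47\right) = 112424$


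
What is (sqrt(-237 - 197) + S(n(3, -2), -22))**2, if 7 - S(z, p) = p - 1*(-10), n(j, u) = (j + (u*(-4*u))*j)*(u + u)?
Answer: (19 + I*sqrt(434))**2 ≈ -73.0 + 791.64*I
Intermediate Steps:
n(j, u) = 2*u*(j - 4*j*u**2) (n(j, u) = (j + (-4*u**2)*j)*(2*u) = (j - 4*j*u**2)*(2*u) = 2*u*(j - 4*j*u**2))
S(z, p) = -3 - p (S(z, p) = 7 - (p - 1*(-10)) = 7 - (p + 10) = 7 - (10 + p) = 7 + (-10 - p) = -3 - p)
(sqrt(-237 - 197) + S(n(3, -2), -22))**2 = (sqrt(-237 - 197) + (-3 - 1*(-22)))**2 = (sqrt(-434) + (-3 + 22))**2 = (I*sqrt(434) + 19)**2 = (19 + I*sqrt(434))**2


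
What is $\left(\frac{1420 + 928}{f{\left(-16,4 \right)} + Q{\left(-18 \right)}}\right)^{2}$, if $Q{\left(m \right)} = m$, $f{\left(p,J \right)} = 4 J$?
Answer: $1378276$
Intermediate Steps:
$\left(\frac{1420 + 928}{f{\left(-16,4 \right)} + Q{\left(-18 \right)}}\right)^{2} = \left(\frac{1420 + 928}{4 \cdot 4 - 18}\right)^{2} = \left(\frac{2348}{16 - 18}\right)^{2} = \left(\frac{2348}{-2}\right)^{2} = \left(2348 \left(- \frac{1}{2}\right)\right)^{2} = \left(-1174\right)^{2} = 1378276$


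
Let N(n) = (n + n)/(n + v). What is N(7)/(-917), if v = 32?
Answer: -2/5109 ≈ -0.00039147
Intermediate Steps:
N(n) = 2*n/(32 + n) (N(n) = (n + n)/(n + 32) = (2*n)/(32 + n) = 2*n/(32 + n))
N(7)/(-917) = (2*7/(32 + 7))/(-917) = (2*7/39)*(-1/917) = (2*7*(1/39))*(-1/917) = (14/39)*(-1/917) = -2/5109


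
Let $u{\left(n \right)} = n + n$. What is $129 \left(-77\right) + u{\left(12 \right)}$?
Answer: $-9909$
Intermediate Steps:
$u{\left(n \right)} = 2 n$
$129 \left(-77\right) + u{\left(12 \right)} = 129 \left(-77\right) + 2 \cdot 12 = -9933 + 24 = -9909$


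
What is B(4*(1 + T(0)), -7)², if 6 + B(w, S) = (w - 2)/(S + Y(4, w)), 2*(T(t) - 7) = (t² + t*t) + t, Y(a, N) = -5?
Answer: 289/4 ≈ 72.250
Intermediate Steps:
T(t) = 7 + t² + t/2 (T(t) = 7 + ((t² + t*t) + t)/2 = 7 + ((t² + t²) + t)/2 = 7 + (2*t² + t)/2 = 7 + (t + 2*t²)/2 = 7 + (t² + t/2) = 7 + t² + t/2)
B(w, S) = -6 + (-2 + w)/(-5 + S) (B(w, S) = -6 + (w - 2)/(S - 5) = -6 + (-2 + w)/(-5 + S))
B(4*(1 + T(0)), -7)² = ((28 + 4*(1 + (7 + 0² + (½)*0)) - 6*(-7))/(-5 - 7))² = ((28 + 4*(1 + (7 + 0 + 0)) + 42)/(-12))² = (-(28 + 4*(1 + 7) + 42)/12)² = (-(28 + 4*8 + 42)/12)² = (-(28 + 32 + 42)/12)² = (-1/12*102)² = (-17/2)² = 289/4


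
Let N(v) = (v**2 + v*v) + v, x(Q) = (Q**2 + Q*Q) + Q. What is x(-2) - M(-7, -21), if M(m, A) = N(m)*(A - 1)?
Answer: 2008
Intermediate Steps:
x(Q) = Q + 2*Q**2 (x(Q) = (Q**2 + Q**2) + Q = 2*Q**2 + Q = Q + 2*Q**2)
N(v) = v + 2*v**2 (N(v) = (v**2 + v**2) + v = 2*v**2 + v = v + 2*v**2)
M(m, A) = m*(1 + 2*m)*(-1 + A) (M(m, A) = (m*(1 + 2*m))*(A - 1) = (m*(1 + 2*m))*(-1 + A) = m*(1 + 2*m)*(-1 + A))
x(-2) - M(-7, -21) = -2*(1 + 2*(-2)) - (-7)*(1 + 2*(-7))*(-1 - 21) = -2*(1 - 4) - (-7)*(1 - 14)*(-22) = -2*(-3) - (-7)*(-13)*(-22) = 6 - 1*(-2002) = 6 + 2002 = 2008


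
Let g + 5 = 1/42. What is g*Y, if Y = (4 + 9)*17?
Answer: -46189/42 ≈ -1099.7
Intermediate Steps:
Y = 221 (Y = 13*17 = 221)
g = -209/42 (g = -5 + 1/42 = -209/42 ≈ -4.9762)
g*Y = -209/42*221 = -46189/42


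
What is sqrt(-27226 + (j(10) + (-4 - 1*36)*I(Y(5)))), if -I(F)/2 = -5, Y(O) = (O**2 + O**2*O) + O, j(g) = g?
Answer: 4*I*sqrt(1726) ≈ 166.18*I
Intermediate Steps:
Y(O) = O + O**2 + O**3 (Y(O) = (O**2 + O**3) + O = O + O**2 + O**3)
I(F) = 10 (I(F) = -2*(-5) = 10)
sqrt(-27226 + (j(10) + (-4 - 1*36)*I(Y(5)))) = sqrt(-27226 + (10 + (-4 - 1*36)*10)) = sqrt(-27226 + (10 + (-4 - 36)*10)) = sqrt(-27226 + (10 - 40*10)) = sqrt(-27226 + (10 - 400)) = sqrt(-27226 - 390) = sqrt(-27616) = 4*I*sqrt(1726)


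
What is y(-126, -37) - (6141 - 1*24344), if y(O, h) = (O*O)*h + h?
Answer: -569246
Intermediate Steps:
y(O, h) = h + h*O² (y(O, h) = O²*h + h = h*O² + h = h + h*O²)
y(-126, -37) - (6141 - 1*24344) = -37*(1 + (-126)²) - (6141 - 1*24344) = -37*(1 + 15876) - (6141 - 24344) = -37*15877 - 1*(-18203) = -587449 + 18203 = -569246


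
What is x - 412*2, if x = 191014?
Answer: 190190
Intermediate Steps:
x - 412*2 = 191014 - 412*2 = 191014 - 824 = 190190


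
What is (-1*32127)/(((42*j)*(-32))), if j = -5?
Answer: -10709/2240 ≈ -4.7808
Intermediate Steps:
(-1*32127)/(((42*j)*(-32))) = (-1*32127)/(((42*(-5))*(-32))) = -32127/((-210*(-32))) = -32127/6720 = -32127*1/6720 = -10709/2240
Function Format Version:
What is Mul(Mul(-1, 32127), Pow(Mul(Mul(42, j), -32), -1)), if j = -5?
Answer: Rational(-10709, 2240) ≈ -4.7808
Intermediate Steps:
Mul(Mul(-1, 32127), Pow(Mul(Mul(42, j), -32), -1)) = Mul(Mul(-1, 32127), Pow(Mul(Mul(42, -5), -32), -1)) = Mul(-32127, Pow(Mul(-210, -32), -1)) = Mul(-32127, Pow(6720, -1)) = Mul(-32127, Rational(1, 6720)) = Rational(-10709, 2240)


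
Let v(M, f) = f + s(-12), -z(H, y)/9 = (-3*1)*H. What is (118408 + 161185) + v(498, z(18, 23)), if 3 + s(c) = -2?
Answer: 280074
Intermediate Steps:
s(c) = -5 (s(c) = -3 - 2 = -5)
z(H, y) = 27*H (z(H, y) = -9*(-3*1)*H = -(-27)*H = 27*H)
v(M, f) = -5 + f (v(M, f) = f - 5 = -5 + f)
(118408 + 161185) + v(498, z(18, 23)) = (118408 + 161185) + (-5 + 27*18) = 279593 + (-5 + 486) = 279593 + 481 = 280074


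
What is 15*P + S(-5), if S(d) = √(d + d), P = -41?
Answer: -615 + I*√10 ≈ -615.0 + 3.1623*I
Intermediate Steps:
S(d) = √2*√d (S(d) = √(2*d) = √2*√d)
15*P + S(-5) = 15*(-41) + √2*√(-5) = -615 + √2*(I*√5) = -615 + I*√10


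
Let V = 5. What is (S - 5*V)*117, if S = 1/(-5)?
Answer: -14742/5 ≈ -2948.4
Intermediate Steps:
S = -⅕ (S = 1*(-⅕) = -⅕ ≈ -0.20000)
(S - 5*V)*117 = (-⅕ - 5*5)*117 = (-⅕ - 25)*117 = -126/5*117 = -14742/5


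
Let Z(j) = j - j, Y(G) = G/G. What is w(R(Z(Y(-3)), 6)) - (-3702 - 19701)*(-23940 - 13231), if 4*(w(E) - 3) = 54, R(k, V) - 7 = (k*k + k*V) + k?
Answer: -1739825793/2 ≈ -8.6991e+8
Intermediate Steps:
Y(G) = 1
Z(j) = 0
R(k, V) = 7 + k + k**2 + V*k (R(k, V) = 7 + ((k*k + k*V) + k) = 7 + ((k**2 + V*k) + k) = 7 + (k + k**2 + V*k) = 7 + k + k**2 + V*k)
w(E) = 33/2 (w(E) = 3 + (1/4)*54 = 3 + 27/2 = 33/2)
w(R(Z(Y(-3)), 6)) - (-3702 - 19701)*(-23940 - 13231) = 33/2 - (-3702 - 19701)*(-23940 - 13231) = 33/2 - (-23403)*(-37171) = 33/2 - 1*869912913 = 33/2 - 869912913 = -1739825793/2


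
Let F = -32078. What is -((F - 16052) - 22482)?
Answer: 70612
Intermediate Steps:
-((F - 16052) - 22482) = -((-32078 - 16052) - 22482) = -(-48130 - 22482) = -1*(-70612) = 70612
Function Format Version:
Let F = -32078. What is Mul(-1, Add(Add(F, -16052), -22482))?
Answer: 70612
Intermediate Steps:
Mul(-1, Add(Add(F, -16052), -22482)) = Mul(-1, Add(Add(-32078, -16052), -22482)) = Mul(-1, Add(-48130, -22482)) = Mul(-1, -70612) = 70612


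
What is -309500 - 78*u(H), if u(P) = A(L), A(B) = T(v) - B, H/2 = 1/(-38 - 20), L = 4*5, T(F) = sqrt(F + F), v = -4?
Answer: -307940 - 156*I*sqrt(2) ≈ -3.0794e+5 - 220.62*I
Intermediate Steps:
T(F) = sqrt(2)*sqrt(F) (T(F) = sqrt(2*F) = sqrt(2)*sqrt(F))
L = 20
H = -1/29 (H = 2/(-38 - 20) = 2/(-58) = 2*(-1/58) = -1/29 ≈ -0.034483)
A(B) = -B + 2*I*sqrt(2) (A(B) = sqrt(2)*sqrt(-4) - B = sqrt(2)*(2*I) - B = 2*I*sqrt(2) - B = -B + 2*I*sqrt(2))
u(P) = -20 + 2*I*sqrt(2) (u(P) = -1*20 + 2*I*sqrt(2) = -20 + 2*I*sqrt(2))
-309500 - 78*u(H) = -309500 - 78*(-20 + 2*I*sqrt(2)) = -309500 - (-1560 + 156*I*sqrt(2)) = -309500 + (1560 - 156*I*sqrt(2)) = -307940 - 156*I*sqrt(2)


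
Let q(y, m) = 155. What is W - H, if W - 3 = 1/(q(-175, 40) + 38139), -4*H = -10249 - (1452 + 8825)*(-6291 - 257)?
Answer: 1288278304175/76588 ≈ 1.6821e+7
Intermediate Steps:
H = -67283547/4 (H = -(-10249 - (1452 + 8825)*(-6291 - 257))/4 = -(-10249 - 10277*(-6548))/4 = -(-10249 - 1*(-67293796))/4 = -(-10249 + 67293796)/4 = -¼*67283547 = -67283547/4 ≈ -1.6821e+7)
W = 114883/38294 (W = 3 + 1/(155 + 38139) = 3 + 1/38294 = 114883/38294 ≈ 3.0000)
W - H = 114883/38294 - 1*(-67283547/4) = 114883/38294 + 67283547/4 = 1288278304175/76588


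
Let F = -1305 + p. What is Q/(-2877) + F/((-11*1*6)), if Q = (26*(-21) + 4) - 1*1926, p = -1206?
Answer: 2462345/63294 ≈ 38.903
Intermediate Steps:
F = -2511 (F = -1305 - 1206 = -2511)
Q = -2468 (Q = (-546 + 4) - 1926 = -542 - 1926 = -2468)
Q/(-2877) + F/((-11*1*6)) = -2468/(-2877) - 2511/(-11*1*6) = -2468*(-1/2877) - 2511/((-11*6)) = 2468/2877 - 2511/(-66) = 2468/2877 - 2511*(-1/66) = 2468/2877 + 837/22 = 2462345/63294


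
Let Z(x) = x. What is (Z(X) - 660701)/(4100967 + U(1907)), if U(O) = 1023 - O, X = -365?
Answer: -661066/4100083 ≈ -0.16123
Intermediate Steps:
(Z(X) - 660701)/(4100967 + U(1907)) = (-365 - 660701)/(4100967 + (1023 - 1*1907)) = -661066/(4100967 + (1023 - 1907)) = -661066/(4100967 - 884) = -661066/4100083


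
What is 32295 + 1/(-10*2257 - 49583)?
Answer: 2330181134/72153 ≈ 32295.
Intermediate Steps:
32295 + 1/(-10*2257 - 49583) = 32295 + 1/(-22570 - 49583) = 32295 + 1/(-72153) = 32295 - 1/72153 = 2330181134/72153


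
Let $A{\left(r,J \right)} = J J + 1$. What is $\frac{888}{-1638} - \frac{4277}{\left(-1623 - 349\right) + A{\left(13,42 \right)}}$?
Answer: $\frac{378995}{18837} \approx 20.12$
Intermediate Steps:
$A{\left(r,J \right)} = 1 + J^{2}$ ($A{\left(r,J \right)} = J^{2} + 1 = 1 + J^{2}$)
$\frac{888}{-1638} - \frac{4277}{\left(-1623 - 349\right) + A{\left(13,42 \right)}} = \frac{888}{-1638} - \frac{4277}{\left(-1623 - 349\right) + \left(1 + 42^{2}\right)} = 888 \left(- \frac{1}{1638}\right) - \frac{4277}{-1972 + \left(1 + 1764\right)} = - \frac{148}{273} - \frac{4277}{-1972 + 1765} = - \frac{148}{273} - \frac{4277}{-207} = - \frac{148}{273} - - \frac{4277}{207} = - \frac{148}{273} + \frac{4277}{207} = \frac{378995}{18837}$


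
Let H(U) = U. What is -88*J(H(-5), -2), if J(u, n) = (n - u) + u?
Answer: 176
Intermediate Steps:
J(u, n) = n
-88*J(H(-5), -2) = -88*(-2) = 176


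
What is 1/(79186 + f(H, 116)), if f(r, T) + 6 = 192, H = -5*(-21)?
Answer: 1/79372 ≈ 1.2599e-5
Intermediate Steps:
H = 105
f(r, T) = 186 (f(r, T) = -6 + 192 = 186)
1/(79186 + f(H, 116)) = 1/(79186 + 186) = 1/79372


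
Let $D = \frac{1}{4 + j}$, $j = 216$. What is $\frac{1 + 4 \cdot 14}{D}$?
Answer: $12540$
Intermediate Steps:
$D = \frac{1}{220}$ ($D = \frac{1}{4 + 216} = \frac{1}{220} \approx 0.0045455$)
$\frac{1 + 4 \cdot 14}{D} = \left(1 + 4 \cdot 14\right) \frac{1}{\frac{1}{220}} = \left(1 + 56\right) 220 = 57 \cdot 220 = 12540$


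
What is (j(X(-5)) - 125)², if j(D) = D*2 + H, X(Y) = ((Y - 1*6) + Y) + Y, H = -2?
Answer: 28561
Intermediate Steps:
X(Y) = -6 + 3*Y (X(Y) = ((Y - 6) + Y) + Y = ((-6 + Y) + Y) + Y = (-6 + 2*Y) + Y = -6 + 3*Y)
j(D) = -2 + 2*D (j(D) = D*2 - 2 = 2*D - 2 = -2 + 2*D)
(j(X(-5)) - 125)² = ((-2 + 2*(-6 + 3*(-5))) - 125)² = ((-2 + 2*(-6 - 15)) - 125)² = ((-2 + 2*(-21)) - 125)² = ((-2 - 42) - 125)² = (-44 - 125)² = (-169)² = 28561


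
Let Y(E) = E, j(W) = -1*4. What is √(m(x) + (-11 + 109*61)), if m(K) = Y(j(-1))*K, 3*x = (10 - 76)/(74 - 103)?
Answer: √5580006/29 ≈ 81.455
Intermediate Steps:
j(W) = -4
x = 22/29 (x = ((10 - 76)/(74 - 103))/3 = (-66/(-29))/3 = (-66*(-1/29))/3 = (⅓)*(66/29) = 22/29 ≈ 0.75862)
m(K) = -4*K
√(m(x) + (-11 + 109*61)) = √(-4*22/29 + (-11 + 109*61)) = √(-88/29 + (-11 + 6649)) = √(-88/29 + 6638) = √(192414/29) = √5580006/29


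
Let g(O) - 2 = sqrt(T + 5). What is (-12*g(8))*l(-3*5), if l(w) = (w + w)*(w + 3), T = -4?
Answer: -12960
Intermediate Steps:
l(w) = 2*w*(3 + w) (l(w) = (2*w)*(3 + w) = 2*w*(3 + w))
g(O) = 3 (g(O) = 2 + sqrt(-4 + 5) = 2 + sqrt(1) = 2 + 1 = 3)
(-12*g(8))*l(-3*5) = (-12*3)*(2*(-3*5)*(3 - 3*5)) = -72*(-15)*(3 - 15) = -72*(-15)*(-12) = -36*360 = -12960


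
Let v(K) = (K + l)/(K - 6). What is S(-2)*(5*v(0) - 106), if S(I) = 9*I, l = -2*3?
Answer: 1818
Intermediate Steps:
l = -6
v(K) = 1 (v(K) = (K - 6)/(K - 6) = (-6 + K)/(-6 + K) = 1)
S(-2)*(5*v(0) - 106) = (9*(-2))*(5*1 - 106) = -18*(5 - 106) = -18*(-101) = 1818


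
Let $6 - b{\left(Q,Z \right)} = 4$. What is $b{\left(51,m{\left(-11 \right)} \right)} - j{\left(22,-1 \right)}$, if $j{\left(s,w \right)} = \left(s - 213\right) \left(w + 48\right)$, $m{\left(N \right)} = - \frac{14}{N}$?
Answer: $8979$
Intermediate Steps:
$j{\left(s,w \right)} = \left(-213 + s\right) \left(48 + w\right)$
$b{\left(Q,Z \right)} = 2$ ($b{\left(Q,Z \right)} = 6 - 4 = 2$)
$b{\left(51,m{\left(-11 \right)} \right)} - j{\left(22,-1 \right)} = 2 - \left(-10224 - -213 + 48 \cdot 22 + 22 \left(-1\right)\right) = 2 - \left(-10224 + 213 + 1056 - 22\right) = 2 - -8977 = 2 + 8977 = 8979$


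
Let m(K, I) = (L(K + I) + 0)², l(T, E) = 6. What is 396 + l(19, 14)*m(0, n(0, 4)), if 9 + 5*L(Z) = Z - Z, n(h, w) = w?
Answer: 10386/25 ≈ 415.44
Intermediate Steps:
L(Z) = -9/5 (L(Z) = -9/5 + (Z - Z)/5 = -9/5 + (⅕)*0 = -9/5 + 0 = -9/5)
m(K, I) = 81/25 (m(K, I) = (-9/5 + 0)² = (-9/5)² = 81/25)
396 + l(19, 14)*m(0, n(0, 4)) = 396 + 6*(81/25) = 396 + 486/25 = 10386/25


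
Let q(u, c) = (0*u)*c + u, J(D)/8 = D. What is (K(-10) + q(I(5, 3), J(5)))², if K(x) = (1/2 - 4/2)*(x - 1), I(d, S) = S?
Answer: 1521/4 ≈ 380.25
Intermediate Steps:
J(D) = 8*D
q(u, c) = u (q(u, c) = 0*c + u = 0 + u = u)
K(x) = 3/2 - 3*x/2 (K(x) = (1*(½) - 4*½)*(-1 + x) = (½ - 2)*(-1 + x) = -3*(-1 + x)/2 = 3/2 - 3*x/2)
(K(-10) + q(I(5, 3), J(5)))² = ((3/2 - 3/2*(-10)) + 3)² = ((3/2 + 15) + 3)² = (33/2 + 3)² = (39/2)² = 1521/4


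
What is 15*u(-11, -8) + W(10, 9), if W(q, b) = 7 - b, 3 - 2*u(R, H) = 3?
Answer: -2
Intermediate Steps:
u(R, H) = 0 (u(R, H) = 3/2 - ½*3 = 3/2 - 3/2 = 0)
15*u(-11, -8) + W(10, 9) = 15*0 + (7 - 1*9) = 0 + (7 - 9) = 0 - 2 = -2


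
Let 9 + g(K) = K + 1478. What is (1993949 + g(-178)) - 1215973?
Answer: 779267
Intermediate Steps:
g(K) = 1469 + K (g(K) = -9 + (K + 1478) = -9 + (1478 + K) = 1469 + K)
(1993949 + g(-178)) - 1215973 = (1993949 + (1469 - 178)) - 1215973 = (1993949 + 1291) - 1215973 = 1995240 - 1215973 = 779267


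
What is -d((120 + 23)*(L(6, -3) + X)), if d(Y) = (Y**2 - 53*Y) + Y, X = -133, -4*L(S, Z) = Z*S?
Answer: -1354458105/4 ≈ -3.3861e+8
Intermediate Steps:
L(S, Z) = -S*Z/4 (L(S, Z) = -Z*S/4 = -S*Z/4)
d(Y) = Y**2 - 52*Y
-d((120 + 23)*(L(6, -3) + X)) = -(120 + 23)*(-1/4*6*(-3) - 133)*(-52 + (120 + 23)*(-1/4*6*(-3) - 133)) = -143*(9/2 - 133)*(-52 + 143*(9/2 - 133)) = -143*(-257/2)*(-52 + 143*(-257/2)) = -(-36751)*(-52 - 36751/2)/2 = -(-36751)*(-36855)/(2*2) = -1*1354458105/4 = -1354458105/4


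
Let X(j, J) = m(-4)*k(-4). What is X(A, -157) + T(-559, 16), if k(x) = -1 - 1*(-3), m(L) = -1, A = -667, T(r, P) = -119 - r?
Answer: 438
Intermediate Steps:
k(x) = 2 (k(x) = -1 + 3 = 2)
X(j, J) = -2 (X(j, J) = -1*2 = -2)
X(A, -157) + T(-559, 16) = -2 + (-119 - 1*(-559)) = -2 + (-119 + 559) = -2 + 440 = 438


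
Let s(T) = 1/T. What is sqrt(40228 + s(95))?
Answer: 9*sqrt(4482195)/95 ≈ 200.57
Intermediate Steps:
sqrt(40228 + s(95)) = sqrt(40228 + 1/95) = sqrt(3821661/95) = 9*sqrt(4482195)/95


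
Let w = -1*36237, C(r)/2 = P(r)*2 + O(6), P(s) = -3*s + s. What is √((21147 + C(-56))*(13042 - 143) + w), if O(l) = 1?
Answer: 3*√30949274 ≈ 16690.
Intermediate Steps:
P(s) = -2*s
C(r) = 2 - 8*r (C(r) = 2*(-2*r*2 + 1) = 2*(-4*r + 1) = 2*(1 - 4*r) = 2 - 8*r)
w = -36237
√((21147 + C(-56))*(13042 - 143) + w) = √((21147 + (2 - 8*(-56)))*(13042 - 143) - 36237) = √((21147 + (2 + 448))*12899 - 36237) = √((21147 + 450)*12899 - 36237) = √(21597*12899 - 36237) = √(278579703 - 36237) = √278543466 = 3*√30949274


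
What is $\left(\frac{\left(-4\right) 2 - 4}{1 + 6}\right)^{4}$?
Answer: $\frac{20736}{2401} \approx 8.6364$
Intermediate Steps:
$\left(\frac{\left(-4\right) 2 - 4}{1 + 6}\right)^{4} = \left(\frac{-8 - 4}{7}\right)^{4} = \left(\left(-12\right) \frac{1}{7}\right)^{4} = \left(- \frac{12}{7}\right)^{4} = \frac{20736}{2401}$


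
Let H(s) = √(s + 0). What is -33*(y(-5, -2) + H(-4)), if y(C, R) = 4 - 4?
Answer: -66*I ≈ -66.0*I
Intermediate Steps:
y(C, R) = 0
H(s) = √s
-33*(y(-5, -2) + H(-4)) = -33*(0 + √(-4)) = -33*(0 + 2*I) = -66*I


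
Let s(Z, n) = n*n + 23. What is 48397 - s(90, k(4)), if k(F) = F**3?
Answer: 44278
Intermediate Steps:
s(Z, n) = 23 + n**2 (s(Z, n) = n**2 + 23 = 23 + n**2)
48397 - s(90, k(4)) = 48397 - (23 + (4**3)**2) = 48397 - (23 + 64**2) = 48397 - (23 + 4096) = 48397 - 1*4119 = 48397 - 4119 = 44278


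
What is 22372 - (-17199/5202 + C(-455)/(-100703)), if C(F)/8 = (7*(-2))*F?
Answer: 1302414002561/58206334 ≈ 22376.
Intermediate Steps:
C(F) = -112*F (C(F) = 8*((7*(-2))*F) = 8*(-14*F) = -112*F)
22372 - (-17199/5202 + C(-455)/(-100703)) = 22372 - (-17199/5202 - 112*(-455)/(-100703)) = 22372 - (-17199*1/5202 + 50960*(-1/100703)) = 22372 - (-1911/578 - 50960/100703) = 22372 - 1*(-221898313/58206334) = 22372 + 221898313/58206334 = 1302414002561/58206334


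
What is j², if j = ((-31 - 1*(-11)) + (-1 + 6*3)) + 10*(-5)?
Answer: 2809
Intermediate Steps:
j = -53 (j = ((-31 + 11) + (-1 + 18)) - 50 = (-20 + 17) - 50 = -3 - 50 = -53)
j² = (-53)² = 2809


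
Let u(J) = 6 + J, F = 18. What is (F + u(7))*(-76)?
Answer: -2356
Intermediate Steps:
(F + u(7))*(-76) = (18 + (6 + 7))*(-76) = (18 + 13)*(-76) = 31*(-76) = -2356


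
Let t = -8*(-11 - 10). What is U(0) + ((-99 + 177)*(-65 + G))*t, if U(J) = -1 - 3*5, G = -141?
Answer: -2699440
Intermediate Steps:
t = 168 (t = -8*(-21) = 168)
U(J) = -16 (U(J) = -1 - 15 = -16)
U(0) + ((-99 + 177)*(-65 + G))*t = -16 + ((-99 + 177)*(-65 - 141))*168 = -16 + (78*(-206))*168 = -16 - 16068*168 = -16 - 2699424 = -2699440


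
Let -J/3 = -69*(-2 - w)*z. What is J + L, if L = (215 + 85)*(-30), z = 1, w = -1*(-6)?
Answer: -10656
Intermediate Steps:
w = 6
L = -9000 (L = 300*(-30) = -9000)
J = -1656 (J = -(-207)*(-2 - 1*6)*1 = -(-207)*(-2 - 6)*1 = -(-207)*(-8*1) = -(-207)*(-8) = -3*552 = -1656)
J + L = -1656 - 9000 = -10656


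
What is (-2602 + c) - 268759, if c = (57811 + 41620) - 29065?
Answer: -200995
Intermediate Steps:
c = 70366 (c = 99431 - 29065 = 70366)
(-2602 + c) - 268759 = (-2602 + 70366) - 268759 = 67764 - 268759 = -200995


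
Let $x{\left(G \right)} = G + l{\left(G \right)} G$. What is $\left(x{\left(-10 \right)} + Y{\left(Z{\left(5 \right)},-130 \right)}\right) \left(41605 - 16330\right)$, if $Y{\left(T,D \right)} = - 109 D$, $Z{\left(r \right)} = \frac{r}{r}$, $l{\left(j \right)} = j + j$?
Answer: $362949000$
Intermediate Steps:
$l{\left(j \right)} = 2 j$
$Z{\left(r \right)} = 1$
$x{\left(G \right)} = G + 2 G^{2}$ ($x{\left(G \right)} = G + 2 G G = G + 2 G^{2}$)
$\left(x{\left(-10 \right)} + Y{\left(Z{\left(5 \right)},-130 \right)}\right) \left(41605 - 16330\right) = \left(- 10 \left(1 + 2 \left(-10\right)\right) - -14170\right) \left(41605 - 16330\right) = \left(- 10 \left(1 - 20\right) + 14170\right) \left(41605 - 16330\right) = \left(\left(-10\right) \left(-19\right) + 14170\right) 25275 = \left(190 + 14170\right) 25275 = 14360 \cdot 25275 = 362949000$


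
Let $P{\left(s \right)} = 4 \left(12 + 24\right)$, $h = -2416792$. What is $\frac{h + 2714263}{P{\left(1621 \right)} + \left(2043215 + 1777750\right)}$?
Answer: $\frac{99157}{1273703} \approx 0.077849$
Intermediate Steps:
$P{\left(s \right)} = 144$ ($P{\left(s \right)} = 4 \cdot 36 = 144$)
$\frac{h + 2714263}{P{\left(1621 \right)} + \left(2043215 + 1777750\right)} = \frac{-2416792 + 2714263}{144 + \left(2043215 + 1777750\right)} = \frac{297471}{144 + 3820965} = \frac{297471}{3821109} = 297471 \cdot \frac{1}{3821109} = \frac{99157}{1273703}$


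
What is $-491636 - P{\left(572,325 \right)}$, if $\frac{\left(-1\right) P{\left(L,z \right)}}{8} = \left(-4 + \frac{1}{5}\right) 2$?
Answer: $- \frac{2458484}{5} \approx -4.917 \cdot 10^{5}$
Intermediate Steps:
$P{\left(L,z \right)} = \frac{304}{5}$ ($P{\left(L,z \right)} = - 8 \left(-4 + \frac{1}{5}\right) 2 = - 8 \left(\left(- \frac{19}{5}\right) 2\right) = \left(-8\right) \left(- \frac{38}{5}\right) = \frac{304}{5}$)
$-491636 - P{\left(572,325 \right)} = -491636 - \frac{304}{5} = - \frac{2458484}{5}$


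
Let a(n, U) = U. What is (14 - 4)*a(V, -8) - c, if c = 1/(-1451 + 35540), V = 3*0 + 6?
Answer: -2727121/34089 ≈ -80.000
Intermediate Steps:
V = 6 (V = 0 + 6 = 6)
c = 1/34089 ≈ 2.9335e-5
(14 - 4)*a(V, -8) - c = (14 - 4)*(-8) - 1*1/34089 = 10*(-8) - 1/34089 = -80 - 1/34089 = -2727121/34089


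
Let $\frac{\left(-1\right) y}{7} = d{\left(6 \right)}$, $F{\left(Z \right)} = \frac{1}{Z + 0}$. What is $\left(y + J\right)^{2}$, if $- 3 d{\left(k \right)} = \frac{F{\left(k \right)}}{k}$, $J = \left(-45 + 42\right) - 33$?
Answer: $\frac{15062161}{11664} \approx 1291.3$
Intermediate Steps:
$J = -36$ ($J = -3 - 33 = -36$)
$F{\left(Z \right)} = \frac{1}{Z}$
$d{\left(k \right)} = - \frac{1}{3 k^{2}}$ ($d{\left(k \right)} = - \frac{\frac{1}{k} \frac{1}{k}}{3} = - \frac{1}{3 k^{2}}$)
$y = \frac{7}{108}$ ($y = - 7 \left(- \frac{1}{3 \cdot 36}\right) = - 7 \left(\left(- \frac{1}{3}\right) \frac{1}{36}\right) = \left(-7\right) \left(- \frac{1}{108}\right) = \frac{7}{108} \approx 0.064815$)
$\left(y + J\right)^{2} = \left(\frac{7}{108} - 36\right)^{2} = \left(- \frac{3881}{108}\right)^{2} = \frac{15062161}{11664}$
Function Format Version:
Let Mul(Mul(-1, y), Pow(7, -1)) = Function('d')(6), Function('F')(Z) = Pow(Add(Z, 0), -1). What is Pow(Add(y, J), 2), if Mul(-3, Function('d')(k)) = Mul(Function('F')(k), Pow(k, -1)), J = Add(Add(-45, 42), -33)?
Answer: Rational(15062161, 11664) ≈ 1291.3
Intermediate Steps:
J = -36 (J = Add(-3, -33) = -36)
Function('F')(Z) = Pow(Z, -1)
Function('d')(k) = Mul(Rational(-1, 3), Pow(k, -2)) (Function('d')(k) = Mul(Rational(-1, 3), Mul(Pow(k, -1), Pow(k, -1))) = Mul(Rational(-1, 3), Pow(k, -2)))
y = Rational(7, 108) (y = Mul(-7, Mul(Rational(-1, 3), Pow(6, -2))) = Mul(-7, Mul(Rational(-1, 3), Rational(1, 36))) = Mul(-7, Rational(-1, 108)) = Rational(7, 108) ≈ 0.064815)
Pow(Add(y, J), 2) = Pow(Add(Rational(7, 108), -36), 2) = Pow(Rational(-3881, 108), 2) = Rational(15062161, 11664)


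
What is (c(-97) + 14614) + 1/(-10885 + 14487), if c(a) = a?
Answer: 52290235/3602 ≈ 14517.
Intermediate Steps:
(c(-97) + 14614) + 1/(-10885 + 14487) = (-97 + 14614) + 1/(-10885 + 14487) = 14517 + 1/3602 = 52290235/3602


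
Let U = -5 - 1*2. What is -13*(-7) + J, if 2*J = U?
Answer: 175/2 ≈ 87.500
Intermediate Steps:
U = -7 (U = -5 - 2 = -7)
J = -7/2 (J = (½)*(-7) = -7/2 ≈ -3.5000)
-13*(-7) + J = -13*(-7) - 7/2 = 91 - 7/2 = 175/2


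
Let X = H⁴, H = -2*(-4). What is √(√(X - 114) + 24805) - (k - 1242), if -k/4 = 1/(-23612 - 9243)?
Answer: 40805906/32855 + √(24805 + √3982) ≈ 1399.7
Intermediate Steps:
H = 8
k = 4/32855 (k = -4/(-23612 - 9243) = -4/(-32855) = -4*(-1/32855) = 4/32855 ≈ 0.00012175)
X = 4096 (X = 8⁴ = 4096)
√(√(X - 114) + 24805) - (k - 1242) = √(√(4096 - 114) + 24805) - (4/32855 - 1242) = √(√3982 + 24805) - 1*(-40805906/32855) = √(24805 + √3982) + 40805906/32855 = 40805906/32855 + √(24805 + √3982)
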